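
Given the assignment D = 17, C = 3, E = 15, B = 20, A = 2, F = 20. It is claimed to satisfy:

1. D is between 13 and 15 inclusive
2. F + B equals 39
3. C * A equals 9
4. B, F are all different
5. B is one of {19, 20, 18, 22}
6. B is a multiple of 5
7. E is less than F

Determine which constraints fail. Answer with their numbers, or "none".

1. D = 17 is outside [13, 15]  false
2. F + B = 20 + 20 = 40, not 39  false
3. C * A = 3 * 2 = 6, not 9  false
4. B = F = 20, not all different  false
5. B = 20 is in {19, 20, 18, 22}  true
6. 20 / 5 = 4, so 5 divides 20  true
7. E = 15, F = 20; 15 < 20  true

Constraints 1, 2, 3, 4 do not hold.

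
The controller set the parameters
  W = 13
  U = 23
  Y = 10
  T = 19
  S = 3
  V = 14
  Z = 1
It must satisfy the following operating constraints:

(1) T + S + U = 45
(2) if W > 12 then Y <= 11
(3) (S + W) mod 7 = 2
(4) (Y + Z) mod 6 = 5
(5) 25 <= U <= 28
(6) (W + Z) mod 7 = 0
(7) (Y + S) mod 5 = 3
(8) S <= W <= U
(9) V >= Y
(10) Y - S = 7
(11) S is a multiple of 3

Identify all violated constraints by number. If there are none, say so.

(1) T + S + U = 19 + 3 + 23 = 45 — holds.
(2) W = 13 > 12, so we need Y ≤ 11; Y = 10 ≤ 11 — holds.
(3) S + W = 16; 16 mod 7 = 2 — holds.
(4) Y + Z = 11; 11 mod 6 = 5 — holds.
(5) U = 23 is outside [25, 28] — does not hold.
(6) W + Z = 14; 14 mod 7 = 0 — holds.
(7) Y + S = 13; 13 mod 5 = 3 — holds.
(8) values 3 <= 13 <= 23 — holds.
(9) V = 14, Y = 10; 14 ≥ 10 — holds.
(10) Y - S = 10 - 3 = 7 — holds.
(11) 3 / 3 = 1, so 3 divides 3 — holds.

Constraint 5 is violated.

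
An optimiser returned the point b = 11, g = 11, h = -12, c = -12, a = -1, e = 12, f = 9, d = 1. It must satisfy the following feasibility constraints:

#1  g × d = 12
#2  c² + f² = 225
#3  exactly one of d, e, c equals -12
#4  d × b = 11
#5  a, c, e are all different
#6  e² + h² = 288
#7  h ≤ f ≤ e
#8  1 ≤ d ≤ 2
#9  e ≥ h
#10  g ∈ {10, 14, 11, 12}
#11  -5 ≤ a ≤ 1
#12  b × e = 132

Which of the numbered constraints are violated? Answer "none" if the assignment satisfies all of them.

#1 g × d = 11 × 1 = 11, not 12  false
#2 c² + f² = (-12)² + 9² = 144 + 81 = 225  true
#3 d=1, e=12, c=-12; 1 of them equals -12  true
#4 d × b = 1 × 11 = 11  true
#5 values -1, -12, 12 are pairwise distinct  true
#6 e² + h² = 12² + (-12)² = 144 + 144 = 288  true
#7 values -12 ≤ 9 ≤ 12  true
#8 d = 1 lies in [1, 2]  true
#9 e = 12, h = -12; 12 ≥ -12  true
#10 g = 11 is in {10, 14, 11, 12}  true
#11 a = -1 lies in [-5, 1]  true
#12 b × e = 11 × 12 = 132  true

Violated: 1.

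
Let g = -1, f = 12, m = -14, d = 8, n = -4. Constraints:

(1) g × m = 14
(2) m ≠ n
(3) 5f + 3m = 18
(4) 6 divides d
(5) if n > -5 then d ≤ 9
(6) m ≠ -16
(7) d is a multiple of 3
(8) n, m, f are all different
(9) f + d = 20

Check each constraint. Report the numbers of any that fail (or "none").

Constraints 4 and 7 are violated.

(1) g × m = -1 × (-14) = 14  yes
(2) m = -14, n = -4; distinct  yes
(3) 5f + 3m = 5(12) + 3(-14) = 18  yes
(4) 8 = 6×1 + 2, so 6 does not divide 8  no
(5) n = -4 > -5, so we need d ≤ 9; d = 8 ≤ 9  yes
(6) m = -14, and -14 ≠ -16  yes
(7) 8 = 3×2 + 2, so 3 does not divide 8  no
(8) values -4, -14, 12 are pairwise distinct  yes
(9) f + d = 12 + 8 = 20  yes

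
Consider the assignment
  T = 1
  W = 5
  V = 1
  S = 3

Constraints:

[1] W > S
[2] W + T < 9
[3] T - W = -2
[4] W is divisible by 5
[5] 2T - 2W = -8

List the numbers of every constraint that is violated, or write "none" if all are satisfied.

[1] W = 5, S = 3; 5 > 3 — satisfied.
[2] W + T = 5 + 1 = 6; 6 < 9 — satisfied.
[3] T - W = 1 - 5 = -4, not -2 — violated.
[4] 5 / 5 = 1, so 5 divides 5 — satisfied.
[5] 2T - 2W = 2(1) - 2(5) = -8 — satisfied.

Violated: 3.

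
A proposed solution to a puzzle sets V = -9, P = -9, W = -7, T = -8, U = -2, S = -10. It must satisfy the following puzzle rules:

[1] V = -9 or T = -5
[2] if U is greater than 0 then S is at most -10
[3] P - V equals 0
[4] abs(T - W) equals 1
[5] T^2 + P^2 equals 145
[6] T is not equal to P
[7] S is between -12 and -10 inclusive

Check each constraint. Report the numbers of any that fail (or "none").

[1] V = -9 = -9 (first disjunct) — OK.
[2] U = -2, not > 0; antecedent false, conditional vacuously true — OK.
[3] P - V = -9 - (-9) = 0 — OK.
[4] abs(-8 - (-7)) = 1 — OK.
[5] T^2 + P^2 = (-8)^2 + (-9)^2 = 64 + 81 = 145 — OK.
[6] T = -8, P = -9; distinct — OK.
[7] S = -10 lies in [-12, -10] — OK.

No violations.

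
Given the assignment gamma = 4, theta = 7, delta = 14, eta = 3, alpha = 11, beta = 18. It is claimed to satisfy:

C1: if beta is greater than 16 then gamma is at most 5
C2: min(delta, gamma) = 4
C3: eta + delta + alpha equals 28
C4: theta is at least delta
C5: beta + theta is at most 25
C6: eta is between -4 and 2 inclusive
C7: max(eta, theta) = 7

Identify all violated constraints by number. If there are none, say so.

C1: beta = 18 > 16, so we need gamma ≤ 5; gamma = 4 ≤ 5  ✓
C2: min(14, 4) = 4  ✓
C3: eta + delta + alpha = 3 + 14 + 11 = 28  ✓
C4: theta = 7, delta = 14; 7 < 14 (want ≥)  ✗
C5: beta + theta = 18 + 7 = 25; 25 ≤ 25  ✓
C6: eta = 3 is outside [-4, 2]  ✗
C7: max(3, 7) = 7  ✓

Violated: 4 and 6.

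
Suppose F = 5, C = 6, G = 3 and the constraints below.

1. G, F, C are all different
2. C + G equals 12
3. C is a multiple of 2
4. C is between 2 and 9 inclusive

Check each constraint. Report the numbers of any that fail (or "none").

The assignment fails constraint 2.

1. values 3, 5, 6 are pairwise distinct — holds.
2. C + G = 6 + 3 = 9, not 12 — fails.
3. 6 / 2 = 3, so 2 divides 6 — holds.
4. C = 6 lies in [2, 9] — holds.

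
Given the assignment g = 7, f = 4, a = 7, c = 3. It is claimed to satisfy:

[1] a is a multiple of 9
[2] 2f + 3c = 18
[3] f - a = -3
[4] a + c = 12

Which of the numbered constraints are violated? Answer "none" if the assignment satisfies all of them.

[1] 7 = 9*0 + 7, so 9 does not divide 7 — fails.
[2] 2f + 3c = 2(4) + 3(3) = 17, not 18 — fails.
[3] f - a = 4 - 7 = -3 — holds.
[4] a + c = 7 + 3 = 10, not 12 — fails.

Constraints 1, 2, and 4 are violated.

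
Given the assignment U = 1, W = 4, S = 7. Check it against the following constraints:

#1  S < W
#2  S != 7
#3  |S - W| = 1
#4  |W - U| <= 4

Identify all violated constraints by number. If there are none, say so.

#1 S = 7, W = 4; 7 ≥ 4 (want <)  ✗
#2 S = 7, but 7 is required to differ  ✗
#3 |7 - 4| = 3, not 1  ✗
#4 |4 - 1| = 3; 3 ≤ 4  ✓

The assignment fails constraints 1, 2, and 3.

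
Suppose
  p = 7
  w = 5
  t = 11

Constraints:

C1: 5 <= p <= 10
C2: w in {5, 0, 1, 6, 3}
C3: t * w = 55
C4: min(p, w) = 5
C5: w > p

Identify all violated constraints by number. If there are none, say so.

C1: p = 7 lies in [5, 10]  yes
C2: w = 5 is in {5, 0, 1, 6, 3}  yes
C3: t * w = 11 * 5 = 55  yes
C4: min(7, 5) = 5  yes
C5: w = 5, p = 7; 5 ≤ 7 (want >)  no

No — constraint 5 is not satisfied.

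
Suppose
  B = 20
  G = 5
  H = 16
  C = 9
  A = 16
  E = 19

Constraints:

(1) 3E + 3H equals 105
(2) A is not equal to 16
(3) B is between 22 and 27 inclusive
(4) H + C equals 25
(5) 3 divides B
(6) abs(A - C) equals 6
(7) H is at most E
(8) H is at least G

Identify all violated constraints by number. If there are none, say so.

No — constraints 2, 3, 5, and 6 are not satisfied.

(1) 3E + 3H = 3(19) + 3(16) = 105 — holds.
(2) A = 16, but 16 is required to differ — fails.
(3) B = 20 is outside [22, 27] — fails.
(4) H + C = 16 + 9 = 25 — holds.
(5) 20 = 3*6 + 2, so 3 does not divide 20 — fails.
(6) abs(16 - 9) = 7, not 6 — fails.
(7) H = 16, E = 19; 16 ≤ 19 — holds.
(8) H = 16, G = 5; 16 ≥ 5 — holds.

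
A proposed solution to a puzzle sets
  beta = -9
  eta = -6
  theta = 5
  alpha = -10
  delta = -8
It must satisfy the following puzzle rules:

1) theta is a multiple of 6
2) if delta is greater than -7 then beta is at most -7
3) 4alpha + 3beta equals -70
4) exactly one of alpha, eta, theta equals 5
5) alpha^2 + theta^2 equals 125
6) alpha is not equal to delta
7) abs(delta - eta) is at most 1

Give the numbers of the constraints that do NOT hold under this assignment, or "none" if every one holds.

Violated: 1, 3, 7.

1) 5 = 6*0 + 5, so 6 does not divide 5  no
2) delta = -8, not > -7; antecedent false, conditional vacuously true  yes
3) 4alpha + 3beta = 4(-10) + 3(-9) = -67, not -70  no
4) alpha=-10, eta=-6, theta=5; 1 of them equals 5  yes
5) alpha^2 + theta^2 = (-10)^2 + 5^2 = 100 + 25 = 125  yes
6) alpha = -10, delta = -8; distinct  yes
7) abs(-8 - (-6)) = 2; 2 > 1, exceeds bound 1  no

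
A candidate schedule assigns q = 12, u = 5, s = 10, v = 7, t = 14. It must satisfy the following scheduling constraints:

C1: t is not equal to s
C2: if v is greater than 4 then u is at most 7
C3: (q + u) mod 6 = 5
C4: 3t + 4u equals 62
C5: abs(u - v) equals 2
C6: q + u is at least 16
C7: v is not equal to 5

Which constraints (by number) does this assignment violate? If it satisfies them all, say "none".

All constraints are satisfied.

C1: t = 14, s = 10; distinct — satisfied.
C2: v = 7 > 4, so we need u ≤ 7; u = 5 ≤ 7 — satisfied.
C3: q + u = 17; 17 mod 6 = 5 — satisfied.
C4: 3t + 4u = 3(14) + 4(5) = 62 — satisfied.
C5: abs(5 - 7) = 2 — satisfied.
C6: q + u = 12 + 5 = 17; 17 ≥ 16 — satisfied.
C7: v = 7, and 7 ≠ 5 — satisfied.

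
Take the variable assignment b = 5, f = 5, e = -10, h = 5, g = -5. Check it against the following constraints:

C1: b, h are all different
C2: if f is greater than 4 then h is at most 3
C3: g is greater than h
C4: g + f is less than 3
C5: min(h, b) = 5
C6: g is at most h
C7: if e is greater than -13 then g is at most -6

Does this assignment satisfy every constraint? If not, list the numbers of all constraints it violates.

C1: b = h = 5, not all different  fails
C2: f = 5 > 4, so we need h ≤ 3; but h = 5 > 3  fails
C3: g = -5, h = 5; -5 ≤ 5 (want >)  fails
C4: g + f = -5 + 5 = 0; 0 < 3  holds
C5: min(5, 5) = 5  holds
C6: g = -5, h = 5; -5 ≤ 5  holds
C7: e = -10 > -13, so we need g ≤ -6; but g = -5 > -6  fails

The assignment fails constraints 1, 2, 3, 7.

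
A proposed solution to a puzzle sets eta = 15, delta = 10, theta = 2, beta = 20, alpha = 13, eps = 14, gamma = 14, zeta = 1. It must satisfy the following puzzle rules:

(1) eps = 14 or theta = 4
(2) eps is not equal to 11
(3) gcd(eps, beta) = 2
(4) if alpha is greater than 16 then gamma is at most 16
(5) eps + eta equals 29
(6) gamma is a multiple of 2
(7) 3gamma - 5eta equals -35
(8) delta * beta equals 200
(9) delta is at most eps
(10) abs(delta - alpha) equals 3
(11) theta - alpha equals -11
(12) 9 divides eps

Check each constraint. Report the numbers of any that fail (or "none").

Violated: 7, 12.

(1) eps = 14 = 14 (first disjunct) — holds.
(2) eps = 14, and 14 ≠ 11 — holds.
(3) gcd(14, 20) = 2 — holds.
(4) alpha = 13, not > 16; antecedent false, conditional vacuously true — holds.
(5) eps + eta = 14 + 15 = 29 — holds.
(6) 14 / 2 = 7, so 2 divides 14 — holds.
(7) 3gamma - 5eta = 3(14) - 5(15) = -33, not -35 — fails.
(8) delta * beta = 10 * 20 = 200 — holds.
(9) delta = 10, eps = 14; 10 ≤ 14 — holds.
(10) abs(10 - 13) = 3 — holds.
(11) theta - alpha = 2 - 13 = -11 — holds.
(12) 14 = 9*1 + 5, so 9 does not divide 14 — fails.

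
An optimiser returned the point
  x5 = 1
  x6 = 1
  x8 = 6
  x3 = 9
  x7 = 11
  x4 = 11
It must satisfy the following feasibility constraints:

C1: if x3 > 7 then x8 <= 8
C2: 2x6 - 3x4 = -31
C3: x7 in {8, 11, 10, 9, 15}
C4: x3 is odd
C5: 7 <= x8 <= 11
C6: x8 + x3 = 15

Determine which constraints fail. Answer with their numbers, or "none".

Constraint 5 is violated.

C1: x3 = 9 > 7, so we need x8 ≤ 8; x8 = 6 ≤ 8 — satisfied.
C2: 2x6 - 3x4 = 2(1) - 3(11) = -31 — satisfied.
C3: x7 = 11 is in {8, 11, 10, 9, 15} — satisfied.
C4: x3 = 9 is odd — satisfied.
C5: x8 = 6 is outside [7, 11] — violated.
C6: x8 + x3 = 6 + 9 = 15 — satisfied.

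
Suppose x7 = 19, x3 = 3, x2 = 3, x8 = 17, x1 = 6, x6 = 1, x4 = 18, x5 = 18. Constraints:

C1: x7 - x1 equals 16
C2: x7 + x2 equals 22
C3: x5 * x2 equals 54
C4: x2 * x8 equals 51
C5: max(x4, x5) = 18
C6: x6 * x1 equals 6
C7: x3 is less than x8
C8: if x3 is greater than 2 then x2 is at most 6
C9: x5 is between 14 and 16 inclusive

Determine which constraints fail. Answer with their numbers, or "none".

Constraints 1 and 9 are violated.

C1: x7 - x1 = 19 - 6 = 13, not 16 — does not hold.
C2: x7 + x2 = 19 + 3 = 22 — holds.
C3: x5 * x2 = 18 * 3 = 54 — holds.
C4: x2 * x8 = 3 * 17 = 51 — holds.
C5: max(18, 18) = 18 — holds.
C6: x6 * x1 = 1 * 6 = 6 — holds.
C7: x3 = 3, x8 = 17; 3 < 17 — holds.
C8: x3 = 3 > 2, so we need x2 ≤ 6; x2 = 3 ≤ 6 — holds.
C9: x5 = 18 is outside [14, 16] — does not hold.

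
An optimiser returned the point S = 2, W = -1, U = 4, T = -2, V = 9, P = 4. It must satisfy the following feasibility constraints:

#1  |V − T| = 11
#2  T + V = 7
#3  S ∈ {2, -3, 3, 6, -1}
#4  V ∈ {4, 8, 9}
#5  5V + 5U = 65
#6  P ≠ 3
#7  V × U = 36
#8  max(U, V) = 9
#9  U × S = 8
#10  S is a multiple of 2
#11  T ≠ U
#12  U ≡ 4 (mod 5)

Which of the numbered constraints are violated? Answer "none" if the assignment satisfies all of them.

#1 |9 − (-2)| = 11 — satisfied.
#2 T + V = -2 + 9 = 7 — satisfied.
#3 S = 2 is in {2, -3, 3, 6, -1} — satisfied.
#4 V = 9 is in {4, 8, 9} — satisfied.
#5 5V + 5U = 5(9) + 5(4) = 65 — satisfied.
#6 P = 4, and 4 ≠ 3 — satisfied.
#7 V × U = 9 × 4 = 36 — satisfied.
#8 max(4, 9) = 9 — satisfied.
#9 U × S = 4 × 2 = 8 — satisfied.
#10 2 / 2 = 1, so 2 divides 2 — satisfied.
#11 T = -2, U = 4; distinct — satisfied.
#12 4 mod 5 = 4 — satisfied.

None — every constraint holds.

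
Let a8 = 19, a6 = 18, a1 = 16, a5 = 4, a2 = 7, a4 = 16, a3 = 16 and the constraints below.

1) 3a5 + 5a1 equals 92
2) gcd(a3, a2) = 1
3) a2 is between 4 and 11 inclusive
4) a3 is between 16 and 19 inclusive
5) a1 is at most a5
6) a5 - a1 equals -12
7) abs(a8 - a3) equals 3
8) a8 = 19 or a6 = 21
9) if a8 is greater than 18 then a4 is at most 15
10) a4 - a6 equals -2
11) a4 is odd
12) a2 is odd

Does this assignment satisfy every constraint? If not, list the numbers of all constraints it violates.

1) 3a5 + 5a1 = 3(4) + 5(16) = 92  true
2) gcd(16, 7) = 1  true
3) a2 = 7 lies in [4, 11]  true
4) a3 = 16 lies in [16, 19]  true
5) a1 = 16, a5 = 4; 16 > 4 (want ≤)  false
6) a5 - a1 = 4 - 16 = -12  true
7) abs(19 - 16) = 3  true
8) a8 = 19 = 19 (first disjunct)  true
9) a8 = 19 > 18, so we need a4 ≤ 15; but a4 = 16 > 15  false
10) a4 - a6 = 16 - 18 = -2  true
11) a4 = 16 is even  false
12) a2 = 7 is odd  true

No — constraints 5, 9, 11 are not satisfied.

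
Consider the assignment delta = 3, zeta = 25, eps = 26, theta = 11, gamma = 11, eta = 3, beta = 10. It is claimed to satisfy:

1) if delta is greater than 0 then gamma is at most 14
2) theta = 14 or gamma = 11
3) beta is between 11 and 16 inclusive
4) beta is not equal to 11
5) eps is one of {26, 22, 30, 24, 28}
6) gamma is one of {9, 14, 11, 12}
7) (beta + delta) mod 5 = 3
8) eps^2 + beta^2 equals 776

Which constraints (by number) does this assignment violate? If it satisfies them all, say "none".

1) delta = 3 > 0, so we need gamma ≤ 14; gamma = 11 ≤ 14  yes
2) theta = 11 ≠ 14, but gamma = 11 = 11 (second disjunct)  yes
3) beta = 10 is outside [11, 16]  no
4) beta = 10, and 10 ≠ 11  yes
5) eps = 26 is in {26, 22, 30, 24, 28}  yes
6) gamma = 11 is in {9, 14, 11, 12}  yes
7) beta + delta = 13; 13 mod 5 = 3  yes
8) eps^2 + beta^2 = 26^2 + 10^2 = 676 + 100 = 776  yes

The assignment fails constraint 3.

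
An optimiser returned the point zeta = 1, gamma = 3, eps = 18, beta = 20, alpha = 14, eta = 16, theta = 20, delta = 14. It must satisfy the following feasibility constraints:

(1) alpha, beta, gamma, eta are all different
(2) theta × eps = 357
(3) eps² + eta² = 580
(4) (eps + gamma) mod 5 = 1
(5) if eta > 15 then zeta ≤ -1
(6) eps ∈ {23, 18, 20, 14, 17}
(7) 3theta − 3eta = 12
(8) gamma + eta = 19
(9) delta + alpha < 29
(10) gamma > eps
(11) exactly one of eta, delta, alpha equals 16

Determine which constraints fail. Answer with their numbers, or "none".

(1) values 14, 20, 3, 16 are pairwise distinct — OK.
(2) theta × eps = 20 × 18 = 360, not 357 — violated.
(3) eps² + eta² = 18² + 16² = 324 + 256 = 580 — OK.
(4) eps + gamma = 21; 21 mod 5 = 1 — OK.
(5) eta = 16 > 15, so we need zeta ≤ -1; but zeta = 1 > -1 — violated.
(6) eps = 18 is in {23, 18, 20, 14, 17} — OK.
(7) 3theta − 3eta = 3(20) − 3(16) = 12 — OK.
(8) gamma + eta = 3 + 16 = 19 — OK.
(9) delta + alpha = 14 + 14 = 28; 28 < 29 — OK.
(10) gamma = 3, eps = 18; 3 ≤ 18 (want >) — violated.
(11) eta=16, delta=14, alpha=14; 1 of them equals 16 — OK.

Constraints 2, 5, 10 are violated.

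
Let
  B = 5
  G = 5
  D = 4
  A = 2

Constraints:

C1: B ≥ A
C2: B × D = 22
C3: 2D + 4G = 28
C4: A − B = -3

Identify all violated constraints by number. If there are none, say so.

The assignment fails constraint 2.

C1: B = 5, A = 2; 5 ≥ 2 — holds.
C2: B × D = 5 × 4 = 20, not 22 — fails.
C3: 2D + 4G = 2(4) + 4(5) = 28 — holds.
C4: A − B = 2 − 5 = -3 — holds.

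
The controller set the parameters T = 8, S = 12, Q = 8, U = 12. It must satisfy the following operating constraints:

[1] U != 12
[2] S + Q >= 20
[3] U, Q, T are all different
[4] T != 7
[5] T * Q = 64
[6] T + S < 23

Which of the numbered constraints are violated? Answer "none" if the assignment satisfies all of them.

[1] U = 12, but 12 is required to differ  ✗
[2] S + Q = 12 + 8 = 20; 20 ≥ 20  ✓
[3] Q = T = 8, not all different  ✗
[4] T = 8, and 8 ≠ 7  ✓
[5] T * Q = 8 * 8 = 64  ✓
[6] T + S = 8 + 12 = 20; 20 < 23  ✓

Constraints 1, 3 are violated.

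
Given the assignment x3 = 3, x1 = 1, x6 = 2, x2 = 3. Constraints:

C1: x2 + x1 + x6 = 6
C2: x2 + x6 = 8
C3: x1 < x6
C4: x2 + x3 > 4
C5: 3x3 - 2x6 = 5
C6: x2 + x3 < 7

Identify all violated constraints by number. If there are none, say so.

No — constraint 2 is not satisfied.

C1: x2 + x1 + x6 = 3 + 1 + 2 = 6  yes
C2: x2 + x6 = 3 + 2 = 5, not 8  no
C3: x1 = 1, x6 = 2; 1 < 2  yes
C4: x2 + x3 = 3 + 3 = 6; 6 > 4  yes
C5: 3x3 - 2x6 = 3(3) - 2(2) = 5  yes
C6: x2 + x3 = 3 + 3 = 6; 6 < 7  yes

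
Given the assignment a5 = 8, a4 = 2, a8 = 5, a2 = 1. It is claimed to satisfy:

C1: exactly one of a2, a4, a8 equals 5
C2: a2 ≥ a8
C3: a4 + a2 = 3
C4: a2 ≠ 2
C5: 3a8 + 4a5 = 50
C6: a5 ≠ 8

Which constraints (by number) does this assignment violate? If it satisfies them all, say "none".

C1: a2=1, a4=2, a8=5; 1 of them equals 5 — holds.
C2: a2 = 1, a8 = 5; 1 < 5 (want ≥) — does not hold.
C3: a4 + a2 = 2 + 1 = 3 — holds.
C4: a2 = 1, and 1 ≠ 2 — holds.
C5: 3a8 + 4a5 = 3(5) + 4(8) = 47, not 50 — does not hold.
C6: a5 = 8, but 8 is required to differ — does not hold.

No — constraints 2, 5, 6 are not satisfied.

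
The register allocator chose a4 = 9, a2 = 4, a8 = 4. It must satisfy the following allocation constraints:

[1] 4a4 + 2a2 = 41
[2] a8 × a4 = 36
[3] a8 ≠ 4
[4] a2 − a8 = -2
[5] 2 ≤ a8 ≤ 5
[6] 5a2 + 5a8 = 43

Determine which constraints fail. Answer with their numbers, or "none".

Constraints 1, 3, 4, and 6 do not hold.

[1] 4a4 + 2a2 = 4(9) + 2(4) = 44, not 41 — violated.
[2] a8 × a4 = 4 × 9 = 36 — satisfied.
[3] a8 = 4, but 4 is required to differ — violated.
[4] a2 − a8 = 4 − 4 = 0, not -2 — violated.
[5] a8 = 4 lies in [2, 5] — satisfied.
[6] 5a2 + 5a8 = 5(4) + 5(4) = 40, not 43 — violated.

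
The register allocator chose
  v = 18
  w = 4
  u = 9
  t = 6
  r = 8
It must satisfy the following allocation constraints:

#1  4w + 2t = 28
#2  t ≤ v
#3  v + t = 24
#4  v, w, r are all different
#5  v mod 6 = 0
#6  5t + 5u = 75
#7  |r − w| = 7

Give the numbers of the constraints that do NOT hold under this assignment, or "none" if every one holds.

#1 4w + 2t = 4(4) + 2(6) = 28  ✔
#2 t = 6, v = 18; 6 ≤ 18  ✔
#3 v + t = 18 + 6 = 24  ✔
#4 values 18, 4, 8 are pairwise distinct  ✔
#5 18 mod 6 = 0  ✔
#6 5t + 5u = 5(6) + 5(9) = 75  ✔
#7 |8 − 4| = 4, not 7  ✘

Constraint 7 is violated.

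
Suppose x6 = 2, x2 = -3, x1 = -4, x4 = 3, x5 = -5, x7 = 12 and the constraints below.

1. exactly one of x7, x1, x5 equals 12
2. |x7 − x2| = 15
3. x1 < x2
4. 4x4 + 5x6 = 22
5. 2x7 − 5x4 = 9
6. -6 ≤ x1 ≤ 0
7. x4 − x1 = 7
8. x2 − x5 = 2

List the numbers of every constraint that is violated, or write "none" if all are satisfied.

1. x7=12, x1=-4, x5=-5; 1 of them equals 12 — OK.
2. |12 − (-3)| = 15 — OK.
3. x1 = -4, x2 = -3; -4 < -3 — OK.
4. 4x4 + 5x6 = 4(3) + 5(2) = 22 — OK.
5. 2x7 − 5x4 = 2(12) − 5(3) = 9 — OK.
6. x1 = -4 lies in [-6, 0] — OK.
7. x4 − x1 = 3 − (-4) = 7 — OK.
8. x2 − x5 = -3 − (-5) = 2 — OK.

The assignment satisfies every constraint.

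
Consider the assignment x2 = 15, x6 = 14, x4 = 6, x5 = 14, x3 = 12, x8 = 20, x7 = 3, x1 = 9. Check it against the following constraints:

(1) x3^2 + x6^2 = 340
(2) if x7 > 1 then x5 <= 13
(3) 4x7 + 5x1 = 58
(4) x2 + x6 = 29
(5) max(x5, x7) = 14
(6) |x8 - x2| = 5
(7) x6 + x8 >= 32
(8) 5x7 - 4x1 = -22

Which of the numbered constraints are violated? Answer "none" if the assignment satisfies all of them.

No — constraints 2, 3, and 8 are not satisfied.

(1) x3^2 + x6^2 = 12^2 + 14^2 = 144 + 196 = 340 — satisfied.
(2) x7 = 3 > 1, so we need x5 ≤ 13; but x5 = 14 > 13 — violated.
(3) 4x7 + 5x1 = 4(3) + 5(9) = 57, not 58 — violated.
(4) x2 + x6 = 15 + 14 = 29 — satisfied.
(5) max(14, 3) = 14 — satisfied.
(6) |20 - 15| = 5 — satisfied.
(7) x6 + x8 = 14 + 20 = 34; 34 ≥ 32 — satisfied.
(8) 5x7 - 4x1 = 5(3) - 4(9) = -21, not -22 — violated.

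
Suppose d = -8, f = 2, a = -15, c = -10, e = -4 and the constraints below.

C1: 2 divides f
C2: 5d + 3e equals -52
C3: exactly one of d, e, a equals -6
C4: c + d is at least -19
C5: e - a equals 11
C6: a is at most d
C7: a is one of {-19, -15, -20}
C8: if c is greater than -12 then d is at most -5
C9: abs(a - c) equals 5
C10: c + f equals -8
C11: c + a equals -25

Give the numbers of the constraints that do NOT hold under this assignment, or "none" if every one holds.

No — constraint 3 is not satisfied.

C1: 2 / 2 = 1, so 2 divides 2 — OK.
C2: 5d + 3e = 5(-8) + 3(-4) = -52 — OK.
C3: d=-8, e=-4, a=-15; 0 of them equal -6, not exactly one — violated.
C4: c + d = -10 + (-8) = -18; -18 ≥ -19 — OK.
C5: e - a = -4 - (-15) = 11 — OK.
C6: a = -15, d = -8; -15 ≤ -8 — OK.
C7: a = -15 is in {-19, -15, -20} — OK.
C8: c = -10 > -12, so we need d ≤ -5; d = -8 ≤ -5 — OK.
C9: abs(-15 - (-10)) = 5 — OK.
C10: c + f = -10 + 2 = -8 — OK.
C11: c + a = -10 + (-15) = -25 — OK.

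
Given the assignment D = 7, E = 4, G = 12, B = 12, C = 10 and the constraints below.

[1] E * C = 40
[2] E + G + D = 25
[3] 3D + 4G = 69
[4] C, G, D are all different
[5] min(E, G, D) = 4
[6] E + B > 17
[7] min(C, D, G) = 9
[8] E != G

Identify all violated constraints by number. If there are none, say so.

Violated: 2, 6, and 7.

[1] E * C = 4 * 10 = 40 — holds.
[2] E + G + D = 4 + 12 + 7 = 23, not 25 — fails.
[3] 3D + 4G = 3(7) + 4(12) = 69 — holds.
[4] values 10, 12, 7 are pairwise distinct — holds.
[5] min(4, 12, 7) = 4 — holds.
[6] E + B = 4 + 12 = 16; 16 ≤ 17, bound 17 not met — fails.
[7] min(10, 7, 12) = 7, not 9 — fails.
[8] E = 4, G = 12; distinct — holds.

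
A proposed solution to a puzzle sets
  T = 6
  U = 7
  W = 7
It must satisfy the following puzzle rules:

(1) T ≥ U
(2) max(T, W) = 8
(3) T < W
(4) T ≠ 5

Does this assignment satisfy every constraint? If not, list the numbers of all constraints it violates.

(1) T = 6, U = 7; 6 < 7 (want ≥)  FAIL
(2) max(6, 7) = 7, not 8  FAIL
(3) T = 6, W = 7; 6 < 7  OK
(4) T = 6, and 6 ≠ 5  OK

No — constraints 1 and 2 are not satisfied.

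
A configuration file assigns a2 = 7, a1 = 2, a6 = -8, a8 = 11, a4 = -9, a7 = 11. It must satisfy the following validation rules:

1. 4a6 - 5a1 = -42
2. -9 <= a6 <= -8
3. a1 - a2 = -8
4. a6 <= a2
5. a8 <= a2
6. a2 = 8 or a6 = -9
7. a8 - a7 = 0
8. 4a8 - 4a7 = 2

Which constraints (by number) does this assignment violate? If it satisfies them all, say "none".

No — constraints 3, 5, 6, 8 are not satisfied.

1. 4a6 - 5a1 = 4(-8) - 5(2) = -42  OK
2. a6 = -8 lies in [-9, -8]  OK
3. a1 - a2 = 2 - 7 = -5, not -8  FAIL
4. a6 = -8, a2 = 7; -8 ≤ 7  OK
5. a8 = 11, a2 = 7; 11 > 7 (want ≤)  FAIL
6. a2 = 7 ≠ 8 and a6 = -8 ≠ -9; both disjuncts false  FAIL
7. a8 - a7 = 11 - 11 = 0  OK
8. 4a8 - 4a7 = 4(11) - 4(11) = 0, not 2  FAIL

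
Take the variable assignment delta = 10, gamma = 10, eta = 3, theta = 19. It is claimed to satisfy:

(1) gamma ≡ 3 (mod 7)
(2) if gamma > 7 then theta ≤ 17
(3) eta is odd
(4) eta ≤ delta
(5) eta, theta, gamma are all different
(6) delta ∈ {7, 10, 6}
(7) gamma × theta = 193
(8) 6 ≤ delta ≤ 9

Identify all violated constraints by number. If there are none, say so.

(1) 10 mod 7 = 3  holds
(2) gamma = 10 > 7, so we need theta ≤ 17; but theta = 19 > 17  fails
(3) eta = 3 is odd  holds
(4) eta = 3, delta = 10; 3 ≤ 10  holds
(5) values 3, 19, 10 are pairwise distinct  holds
(6) delta = 10 is in {7, 10, 6}  holds
(7) gamma × theta = 10 × 19 = 190, not 193  fails
(8) delta = 10 is outside [6, 9]  fails

Constraints 2, 7, and 8 do not hold.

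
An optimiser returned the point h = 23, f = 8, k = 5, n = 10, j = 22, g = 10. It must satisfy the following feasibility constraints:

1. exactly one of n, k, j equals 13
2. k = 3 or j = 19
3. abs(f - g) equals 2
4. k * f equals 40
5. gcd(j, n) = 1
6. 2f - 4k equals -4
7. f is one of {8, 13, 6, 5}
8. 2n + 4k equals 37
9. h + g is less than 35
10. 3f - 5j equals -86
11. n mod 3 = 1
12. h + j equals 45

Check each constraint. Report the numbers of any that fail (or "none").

1. n=10, k=5, j=22; 0 of them equal 13, not exactly one — fails.
2. k = 5 ≠ 3 and j = 22 ≠ 19; both disjuncts false — fails.
3. abs(8 - 10) = 2 — holds.
4. k * f = 5 * 8 = 40 — holds.
5. gcd(22, 10) = 2, not 1 — fails.
6. 2f - 4k = 2(8) - 4(5) = -4 — holds.
7. f = 8 is in {8, 13, 6, 5} — holds.
8. 2n + 4k = 2(10) + 4(5) = 40, not 37 — fails.
9. h + g = 23 + 10 = 33; 33 < 35 — holds.
10. 3f - 5j = 3(8) - 5(22) = -86 — holds.
11. 10 mod 3 = 1 — holds.
12. h + j = 23 + 22 = 45 — holds.

The assignment fails constraints 1, 2, 5, and 8.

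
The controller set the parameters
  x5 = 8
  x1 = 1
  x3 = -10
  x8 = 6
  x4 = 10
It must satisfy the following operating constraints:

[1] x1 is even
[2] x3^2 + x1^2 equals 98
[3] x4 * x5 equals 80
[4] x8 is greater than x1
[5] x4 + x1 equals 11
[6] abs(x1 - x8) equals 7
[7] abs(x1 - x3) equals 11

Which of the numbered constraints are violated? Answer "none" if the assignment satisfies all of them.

[1] x1 = 1 is odd — violated.
[2] x3^2 + x1^2 = (-10)^2 + 1^2 = 100 + 1 = 101, not 98 — violated.
[3] x4 * x5 = 10 * 8 = 80 — OK.
[4] x8 = 6, x1 = 1; 6 > 1 — OK.
[5] x4 + x1 = 10 + 1 = 11 — OK.
[6] abs(1 - 6) = 5, not 7 — violated.
[7] abs(1 - (-10)) = 11 — OK.

Constraints 1, 2, and 6 are violated.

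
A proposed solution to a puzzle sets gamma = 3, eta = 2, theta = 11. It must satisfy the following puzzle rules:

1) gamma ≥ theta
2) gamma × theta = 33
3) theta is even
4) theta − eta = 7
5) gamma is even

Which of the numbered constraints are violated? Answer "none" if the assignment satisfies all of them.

No — constraints 1, 3, 4, and 5 are not satisfied.

1) gamma = 3, theta = 11; 3 < 11 (want ≥)  ✘
2) gamma × theta = 3 × 11 = 33  ✔
3) theta = 11 is odd  ✘
4) theta − eta = 11 − 2 = 9, not 7  ✘
5) gamma = 3 is odd  ✘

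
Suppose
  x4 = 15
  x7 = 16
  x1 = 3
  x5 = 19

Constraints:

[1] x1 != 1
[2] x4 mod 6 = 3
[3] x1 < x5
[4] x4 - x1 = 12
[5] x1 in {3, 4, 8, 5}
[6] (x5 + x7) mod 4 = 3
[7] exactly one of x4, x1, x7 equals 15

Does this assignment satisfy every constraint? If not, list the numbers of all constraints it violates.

All constraints are satisfied.

[1] x1 = 3, and 3 ≠ 1 — holds.
[2] 15 mod 6 = 3 — holds.
[3] x1 = 3, x5 = 19; 3 < 19 — holds.
[4] x4 - x1 = 15 - 3 = 12 — holds.
[5] x1 = 3 is in {3, 4, 8, 5} — holds.
[6] x5 + x7 = 35; 35 mod 4 = 3 — holds.
[7] x4=15, x1=3, x7=16; 1 of them equals 15 — holds.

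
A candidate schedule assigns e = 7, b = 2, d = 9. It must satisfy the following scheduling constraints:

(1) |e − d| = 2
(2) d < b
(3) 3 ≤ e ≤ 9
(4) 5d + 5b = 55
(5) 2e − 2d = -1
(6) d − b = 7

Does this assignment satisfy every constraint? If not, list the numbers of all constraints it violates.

(1) |7 − 9| = 2  holds
(2) d = 9, b = 2; 9 ≥ 2 (want <)  fails
(3) e = 7 lies in [3, 9]  holds
(4) 5d + 5b = 5(9) + 5(2) = 55  holds
(5) 2e − 2d = 2(7) − 2(9) = -4, not -1  fails
(6) d − b = 9 − 2 = 7  holds

No — constraints 2, 5 are not satisfied.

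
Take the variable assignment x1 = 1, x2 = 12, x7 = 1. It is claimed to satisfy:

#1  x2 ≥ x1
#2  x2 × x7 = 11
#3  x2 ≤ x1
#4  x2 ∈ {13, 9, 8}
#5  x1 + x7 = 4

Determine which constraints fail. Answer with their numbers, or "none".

The assignment fails constraints 2, 3, 4, and 5.

#1 x2 = 12, x1 = 1; 12 ≥ 1  yes
#2 x2 × x7 = 12 × 1 = 12, not 11  no
#3 x2 = 12, x1 = 1; 12 > 1 (want ≤)  no
#4 x2 = 12 is not in {13, 9, 8}  no
#5 x1 + x7 = 1 + 1 = 2, not 4  no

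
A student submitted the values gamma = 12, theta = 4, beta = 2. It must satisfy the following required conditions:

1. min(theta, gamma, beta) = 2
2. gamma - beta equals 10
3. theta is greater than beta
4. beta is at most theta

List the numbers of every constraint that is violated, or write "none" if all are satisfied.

1. min(4, 12, 2) = 2 — holds.
2. gamma - beta = 12 - 2 = 10 — holds.
3. theta = 4, beta = 2; 4 > 2 — holds.
4. beta = 2, theta = 4; 2 ≤ 4 — holds.

All constraints are satisfied.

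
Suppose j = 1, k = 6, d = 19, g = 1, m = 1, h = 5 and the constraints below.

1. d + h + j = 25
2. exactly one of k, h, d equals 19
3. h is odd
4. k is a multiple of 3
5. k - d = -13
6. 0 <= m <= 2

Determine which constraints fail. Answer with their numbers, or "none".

1. d + h + j = 19 + 5 + 1 = 25 — holds.
2. k=6, h=5, d=19; 1 of them equals 19 — holds.
3. h = 5 is odd — holds.
4. 6 / 3 = 2, so 3 divides 6 — holds.
5. k - d = 6 - 19 = -13 — holds.
6. m = 1 lies in [0, 2] — holds.

The assignment satisfies every constraint.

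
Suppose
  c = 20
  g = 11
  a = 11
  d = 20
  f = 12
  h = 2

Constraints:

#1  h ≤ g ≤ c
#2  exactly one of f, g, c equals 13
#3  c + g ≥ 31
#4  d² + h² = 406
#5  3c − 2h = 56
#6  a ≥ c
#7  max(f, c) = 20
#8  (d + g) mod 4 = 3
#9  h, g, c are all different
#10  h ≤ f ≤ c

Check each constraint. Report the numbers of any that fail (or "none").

#1 values 2 ≤ 11 ≤ 20 — satisfied.
#2 f=12, g=11, c=20; 0 of them equal 13, not exactly one — violated.
#3 c + g = 20 + 11 = 31; 31 ≥ 31 — satisfied.
#4 d² + h² = 20² + 2² = 400 + 4 = 404, not 406 — violated.
#5 3c − 2h = 3(20) − 2(2) = 56 — satisfied.
#6 a = 11, c = 20; 11 < 20 (want ≥) — violated.
#7 max(12, 20) = 20 — satisfied.
#8 d + g = 31; 31 mod 4 = 3 — satisfied.
#9 values 2, 11, 20 are pairwise distinct — satisfied.
#10 values 2 ≤ 12 ≤ 20 — satisfied.

No — constraints 2, 4, and 6 are not satisfied.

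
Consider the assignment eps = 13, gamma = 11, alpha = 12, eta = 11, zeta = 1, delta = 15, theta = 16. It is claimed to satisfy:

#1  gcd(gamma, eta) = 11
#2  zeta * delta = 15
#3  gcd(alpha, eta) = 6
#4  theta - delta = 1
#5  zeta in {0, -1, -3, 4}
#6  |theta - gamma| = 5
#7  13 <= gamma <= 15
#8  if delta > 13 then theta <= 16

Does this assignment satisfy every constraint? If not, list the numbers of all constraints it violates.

Violated: 3, 5, and 7.

#1 gcd(11, 11) = 11  ✓
#2 zeta * delta = 1 * 15 = 15  ✓
#3 gcd(12, 11) = 1, not 6  ✗
#4 theta - delta = 16 - 15 = 1  ✓
#5 zeta = 1 is not in {0, -1, -3, 4}  ✗
#6 |16 - 11| = 5  ✓
#7 gamma = 11 is outside [13, 15]  ✗
#8 delta = 15 > 13, so we need theta ≤ 16; theta = 16 ≤ 16  ✓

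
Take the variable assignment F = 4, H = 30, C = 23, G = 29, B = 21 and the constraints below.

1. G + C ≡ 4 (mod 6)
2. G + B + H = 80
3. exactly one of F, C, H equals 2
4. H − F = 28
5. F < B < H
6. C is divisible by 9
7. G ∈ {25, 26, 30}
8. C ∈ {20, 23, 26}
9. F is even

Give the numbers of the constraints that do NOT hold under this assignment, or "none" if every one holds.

Violated: 3, 4, 6, 7.

1. G + C = 52; 52 mod 6 = 4  OK
2. G + B + H = 29 + 21 + 30 = 80  OK
3. F=4, C=23, H=30; 0 of them equal 2, not exactly one  FAIL
4. H − F = 30 − 4 = 26, not 28  FAIL
5. values 4 < 21 < 30  OK
6. 23 = 9×2 + 5, so 9 does not divide 23  FAIL
7. G = 29 is not in {25, 26, 30}  FAIL
8. C = 23 is in {20, 23, 26}  OK
9. F = 4 is even  OK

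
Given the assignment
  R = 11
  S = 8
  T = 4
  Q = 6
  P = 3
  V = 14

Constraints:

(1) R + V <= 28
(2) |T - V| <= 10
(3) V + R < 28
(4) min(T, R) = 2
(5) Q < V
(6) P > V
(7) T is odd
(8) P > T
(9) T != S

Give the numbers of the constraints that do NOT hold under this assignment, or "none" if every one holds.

Constraints 4, 6, 7, 8 are violated.

(1) R + V = 11 + 14 = 25; 25 ≤ 28  yes
(2) |4 - 14| = 10; 10 ≤ 10  yes
(3) V + R = 14 + 11 = 25; 25 < 28  yes
(4) min(4, 11) = 4, not 2  no
(5) Q = 6, V = 14; 6 < 14  yes
(6) P = 3, V = 14; 3 ≤ 14 (want >)  no
(7) T = 4 is even  no
(8) P = 3, T = 4; 3 ≤ 4 (want >)  no
(9) T = 4, S = 8; distinct  yes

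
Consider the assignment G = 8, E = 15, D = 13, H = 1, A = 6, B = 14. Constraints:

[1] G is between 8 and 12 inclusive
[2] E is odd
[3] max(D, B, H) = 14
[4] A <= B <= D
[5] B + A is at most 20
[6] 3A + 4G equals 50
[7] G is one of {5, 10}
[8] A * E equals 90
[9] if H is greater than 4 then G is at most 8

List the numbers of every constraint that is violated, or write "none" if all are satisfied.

No — constraints 4, 7 are not satisfied.

[1] G = 8 lies in [8, 12] — holds.
[2] E = 15 is odd — holds.
[3] max(13, 14, 1) = 14 — holds.
[4] values 6, 14, 13; B = 14 is not <= D = 13 — fails.
[5] B + A = 14 + 6 = 20; 20 ≤ 20 — holds.
[6] 3A + 4G = 3(6) + 4(8) = 50 — holds.
[7] G = 8 is not in {5, 10} — fails.
[8] A * E = 6 * 15 = 90 — holds.
[9] H = 1, not > 4; antecedent false, conditional vacuously true — holds.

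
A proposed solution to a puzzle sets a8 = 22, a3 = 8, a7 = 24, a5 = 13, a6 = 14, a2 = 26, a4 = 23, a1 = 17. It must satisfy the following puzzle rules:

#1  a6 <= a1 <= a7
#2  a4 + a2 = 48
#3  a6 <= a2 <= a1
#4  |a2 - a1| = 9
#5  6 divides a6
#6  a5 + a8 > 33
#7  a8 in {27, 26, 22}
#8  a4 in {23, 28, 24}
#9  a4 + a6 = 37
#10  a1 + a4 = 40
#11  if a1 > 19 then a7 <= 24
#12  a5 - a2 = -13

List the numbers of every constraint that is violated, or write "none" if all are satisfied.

#1 values 14 <= 17 <= 24 — holds.
#2 a4 + a2 = 23 + 26 = 49, not 48 — does not hold.
#3 values 14, 26, 17; a2 = 26 is not <= a1 = 17 — does not hold.
#4 |26 - 17| = 9 — holds.
#5 14 = 6*2 + 2, so 6 does not divide 14 — does not hold.
#6 a5 + a8 = 13 + 22 = 35; 35 > 33 — holds.
#7 a8 = 22 is in {27, 26, 22} — holds.
#8 a4 = 23 is in {23, 28, 24} — holds.
#9 a4 + a6 = 23 + 14 = 37 — holds.
#10 a1 + a4 = 17 + 23 = 40 — holds.
#11 a1 = 17, not > 19; antecedent false, conditional vacuously true — holds.
#12 a5 - a2 = 13 - 26 = -13 — holds.

No — constraints 2, 3, and 5 are not satisfied.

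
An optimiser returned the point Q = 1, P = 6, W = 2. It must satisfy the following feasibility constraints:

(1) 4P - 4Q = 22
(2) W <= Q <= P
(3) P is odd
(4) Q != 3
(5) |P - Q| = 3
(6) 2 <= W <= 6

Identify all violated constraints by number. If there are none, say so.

Constraints 1, 2, 3, and 5 do not hold.

(1) 4P - 4Q = 4(6) - 4(1) = 20, not 22 — does not hold.
(2) values 2, 1, 6; W = 2 is not <= Q = 1 — does not hold.
(3) P = 6 is even — does not hold.
(4) Q = 1, and 1 ≠ 3 — holds.
(5) |6 - 1| = 5, not 3 — does not hold.
(6) W = 2 lies in [2, 6] — holds.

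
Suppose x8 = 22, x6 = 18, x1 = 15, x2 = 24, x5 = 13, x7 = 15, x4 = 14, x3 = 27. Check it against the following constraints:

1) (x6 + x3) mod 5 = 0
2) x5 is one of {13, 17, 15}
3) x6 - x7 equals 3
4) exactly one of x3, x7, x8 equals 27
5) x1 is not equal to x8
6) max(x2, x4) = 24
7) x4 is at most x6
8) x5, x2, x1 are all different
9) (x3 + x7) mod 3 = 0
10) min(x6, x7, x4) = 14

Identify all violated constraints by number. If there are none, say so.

None — every constraint holds.

1) x6 + x3 = 45; 45 mod 5 = 0 — holds.
2) x5 = 13 is in {13, 17, 15} — holds.
3) x6 - x7 = 18 - 15 = 3 — holds.
4) x3=27, x7=15, x8=22; 1 of them equals 27 — holds.
5) x1 = 15, x8 = 22; distinct — holds.
6) max(24, 14) = 24 — holds.
7) x4 = 14, x6 = 18; 14 ≤ 18 — holds.
8) values 13, 24, 15 are pairwise distinct — holds.
9) x3 + x7 = 42; 42 mod 3 = 0 — holds.
10) min(18, 15, 14) = 14 — holds.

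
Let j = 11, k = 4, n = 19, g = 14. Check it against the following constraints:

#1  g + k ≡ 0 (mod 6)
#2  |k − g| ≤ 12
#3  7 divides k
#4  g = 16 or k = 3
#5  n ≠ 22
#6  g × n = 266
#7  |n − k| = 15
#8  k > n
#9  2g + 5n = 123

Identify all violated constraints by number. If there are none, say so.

Constraints 3, 4, and 8 do not hold.

#1 g + k = 18; 18 mod 6 = 0 — holds.
#2 |4 − 14| = 10; 10 ≤ 12 — holds.
#3 4 = 7×0 + 4, so 7 does not divide 4 — fails.
#4 g = 14 ≠ 16 and k = 4 ≠ 3; both disjuncts false — fails.
#5 n = 19, and 19 ≠ 22 — holds.
#6 g × n = 14 × 19 = 266 — holds.
#7 |19 − 4| = 15 — holds.
#8 k = 4, n = 19; 4 ≤ 19 (want >) — fails.
#9 2g + 5n = 2(14) + 5(19) = 123 — holds.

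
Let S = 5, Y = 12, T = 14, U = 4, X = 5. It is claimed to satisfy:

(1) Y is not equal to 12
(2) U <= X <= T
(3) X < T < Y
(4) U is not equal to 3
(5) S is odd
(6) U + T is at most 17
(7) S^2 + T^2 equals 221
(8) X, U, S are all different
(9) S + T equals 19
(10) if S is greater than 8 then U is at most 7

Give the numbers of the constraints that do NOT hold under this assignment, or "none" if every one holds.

(1) Y = 12, but 12 is required to differ — violated.
(2) values 4 <= 5 <= 14 — OK.
(3) values 5, 14, 12; T = 14 is not < Y = 12 — violated.
(4) U = 4, and 4 ≠ 3 — OK.
(5) S = 5 is odd — OK.
(6) U + T = 4 + 14 = 18; 18 > 17, bound 17 not met — violated.
(7) S^2 + T^2 = 5^2 + 14^2 = 25 + 196 = 221 — OK.
(8) X = S = 5, not all different — violated.
(9) S + T = 5 + 14 = 19 — OK.
(10) S = 5, not > 8; antecedent false, conditional vacuously true — OK.

No — constraints 1, 3, 6, 8 are not satisfied.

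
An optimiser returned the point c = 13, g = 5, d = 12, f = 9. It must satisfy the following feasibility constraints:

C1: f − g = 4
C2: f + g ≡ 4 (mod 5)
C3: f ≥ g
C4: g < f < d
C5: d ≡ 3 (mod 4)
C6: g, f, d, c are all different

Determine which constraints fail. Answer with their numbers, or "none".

The assignment fails constraint 5.

C1: f − g = 9 − 5 = 4  true
C2: f + g = 14; 14 mod 5 = 4  true
C3: f = 9, g = 5; 9 ≥ 5  true
C4: values 5 < 9 < 12  true
C5: 12 mod 4 = 0, not 3  false
C6: values 5, 9, 12, 13 are pairwise distinct  true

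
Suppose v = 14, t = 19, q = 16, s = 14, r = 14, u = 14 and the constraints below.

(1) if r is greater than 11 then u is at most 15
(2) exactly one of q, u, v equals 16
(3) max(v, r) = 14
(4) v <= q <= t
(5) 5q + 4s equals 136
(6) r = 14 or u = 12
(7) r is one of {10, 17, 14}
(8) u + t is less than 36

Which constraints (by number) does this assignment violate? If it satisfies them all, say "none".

(1) r = 14 > 11, so we need u ≤ 15; u = 14 ≤ 15 — holds.
(2) q=16, u=14, v=14; 1 of them equals 16 — holds.
(3) max(14, 14) = 14 — holds.
(4) values 14 <= 16 <= 19 — holds.
(5) 5q + 4s = 5(16) + 4(14) = 136 — holds.
(6) r = 14 = 14 (first disjunct) — holds.
(7) r = 14 is in {10, 17, 14} — holds.
(8) u + t = 14 + 19 = 33; 33 < 36 — holds.

None — every constraint holds.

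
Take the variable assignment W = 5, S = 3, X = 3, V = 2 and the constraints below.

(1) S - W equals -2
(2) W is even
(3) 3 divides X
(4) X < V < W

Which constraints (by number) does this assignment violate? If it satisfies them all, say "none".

(1) S - W = 3 - 5 = -2  yes
(2) W = 5 is odd  no
(3) 3 / 3 = 1, so 3 divides 3  yes
(4) values 3, 2, 5; X = 3 is not < V = 2  no

No — constraints 2 and 4 are not satisfied.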